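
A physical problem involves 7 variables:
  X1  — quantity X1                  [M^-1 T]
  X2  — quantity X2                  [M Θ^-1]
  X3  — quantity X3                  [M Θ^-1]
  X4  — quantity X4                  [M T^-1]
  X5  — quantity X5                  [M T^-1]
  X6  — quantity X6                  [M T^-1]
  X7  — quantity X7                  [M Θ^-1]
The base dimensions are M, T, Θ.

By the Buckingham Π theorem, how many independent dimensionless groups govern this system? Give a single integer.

Write exponents as rows M,T,Θ / cols X1,X2,X3,X4,X5,X6,X7:
  M: [-1  1  1  1  1  1  1]
  T: [ 1  0  0 -1 -1 -1  0]
  Θ: [ 0 -1 -1  0  0  0 -1]
Echelon form has 2 nonzero rows (pivots: X1,X2)
7 vars − rank 2 = 5 Π groups

5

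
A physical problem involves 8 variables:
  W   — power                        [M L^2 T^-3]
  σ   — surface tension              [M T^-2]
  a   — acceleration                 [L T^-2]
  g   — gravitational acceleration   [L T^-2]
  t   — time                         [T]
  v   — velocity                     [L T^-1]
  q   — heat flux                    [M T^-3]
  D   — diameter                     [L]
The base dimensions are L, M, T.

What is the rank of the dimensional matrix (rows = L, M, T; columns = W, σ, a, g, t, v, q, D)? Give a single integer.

3

Write exponents as rows L,M,T / cols W,σ,a,g,t,v,q,D:
  L: [ 2  0  1  1  0  1  0  1]
  M: [ 1  1  0  0  0  0  1  0]
  T: [-3 -2 -2 -2  1 -1 -3  0]
Row reduction gives pivot columns W,σ,a; rank = 3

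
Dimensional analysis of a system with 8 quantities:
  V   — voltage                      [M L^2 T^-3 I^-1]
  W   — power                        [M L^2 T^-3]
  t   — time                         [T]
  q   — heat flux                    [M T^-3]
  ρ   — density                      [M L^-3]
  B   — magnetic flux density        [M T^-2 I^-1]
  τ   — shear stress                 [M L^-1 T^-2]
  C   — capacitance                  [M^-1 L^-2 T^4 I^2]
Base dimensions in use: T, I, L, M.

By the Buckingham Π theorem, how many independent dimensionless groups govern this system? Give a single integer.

4

Write exponents as rows T,I,L,M / cols V,W,t,q,ρ,B,τ,C:
  T: [-3 -3  1 -3  0 -2 -2  4]
  I: [-1  0  0  0  0 -1  0  2]
  L: [ 2  2  0  0 -3  0 -1 -2]
  M: [ 1  1  0  1  1  1  1 -1]
RREF → pivots at {V,W,t,q} ⇒ r = 4
8 vars − rank 4 = 4 Π groups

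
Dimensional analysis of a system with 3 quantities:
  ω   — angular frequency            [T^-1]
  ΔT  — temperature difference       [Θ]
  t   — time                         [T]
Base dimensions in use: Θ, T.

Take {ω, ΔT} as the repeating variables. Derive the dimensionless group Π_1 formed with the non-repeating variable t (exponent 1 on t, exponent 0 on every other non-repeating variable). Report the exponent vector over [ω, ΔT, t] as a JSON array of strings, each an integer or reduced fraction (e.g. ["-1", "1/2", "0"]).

["1", "0", "1"]

Write exponents as rows Θ,T / cols ω,ΔT,t:
  Θ: [ 0  1  0]
  T: [-1  0  1]
Row reduction gives pivot columns ω,ΔT; rank = 2
Pivot set = {ω,ΔT}, free = {t}
RREF:
  r0: [   1    0   -1]
  r1: [   0    1    0]
Fix exponent of t at 1; solve each RREF row for its pivot's exponent:
  r0: exp(ω) + (-1)·1 = 0 ⇒ exp(ω) = 1
  r1: exp(ΔT) + (0)·1 = 0 ⇒ exp(ΔT) = 0
Π_1 = ω · t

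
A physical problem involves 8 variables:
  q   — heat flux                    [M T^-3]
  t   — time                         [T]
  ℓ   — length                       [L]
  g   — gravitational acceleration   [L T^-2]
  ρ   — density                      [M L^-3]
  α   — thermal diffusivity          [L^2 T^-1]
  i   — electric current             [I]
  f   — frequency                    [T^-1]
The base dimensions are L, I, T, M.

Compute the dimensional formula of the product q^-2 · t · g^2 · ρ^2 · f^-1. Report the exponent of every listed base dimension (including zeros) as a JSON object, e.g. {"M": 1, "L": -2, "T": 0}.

Write exponents as rows L,I,T,M / cols q,t,ℓ,g,ρ,α,i,f:
  L: [ 0  0  1  1 -3  2  0  0]
  I: [ 0  0  0  0  0  0  1  0]
  T: [-3  1  0 -2  0 -1  0 -1]
  M: [ 1  0  0  0  1  0  0  0]
  [L]: (-2)·0+(1)·0+(2)·1+(2)·-3+(-1)·0 = -4
  [I]: (-2)·0+(1)·0+(2)·0+(2)·0+(-1)·0 = 0
  [T]: (-2)·-3+(1)·1+(2)·-2+(2)·0+(-1)·-1 = 4
  [M]: (-2)·1+(1)·0+(2)·0+(2)·1+(-1)·0 = 0
⇒ L^-4 T^4

{"L": -4, "I": 0, "T": 4, "M": 0}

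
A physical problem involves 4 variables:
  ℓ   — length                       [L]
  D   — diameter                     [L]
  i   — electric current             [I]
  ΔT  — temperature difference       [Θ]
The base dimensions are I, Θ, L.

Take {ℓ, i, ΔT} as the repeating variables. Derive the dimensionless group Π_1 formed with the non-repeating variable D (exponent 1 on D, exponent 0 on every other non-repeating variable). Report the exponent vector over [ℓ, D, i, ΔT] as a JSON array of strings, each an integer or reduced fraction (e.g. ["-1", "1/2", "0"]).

["-1", "1", "0", "0"]

Dimensional matrix (I×Θ×L by ℓ×D×i×ΔT):
  I: [ 0  0  1  0]
  Θ: [ 0  0  0  1]
  L: [ 1  1  0  0]
RREF → pivots at {ℓ,i,ΔT} ⇒ r = 3
Pivot set = {ℓ,i,ΔT}, free = {D}
RREF:
  r0: [   1    1    0    0]
  r1: [   0    0    1    0]
  r2: [   0    0    0    1]
Fix exponent of D at 1; solve each RREF row for its pivot's exponent:
  r0: exp(ℓ) + (1)·1 = 0 ⇒ exp(ℓ) = -1
  r1: exp(i) + (0)·1 = 0 ⇒ exp(i) = 0
  r2: exp(ΔT) + (0)·1 = 0 ⇒ exp(ΔT) = 0
Π_1 = ℓ^-1 · D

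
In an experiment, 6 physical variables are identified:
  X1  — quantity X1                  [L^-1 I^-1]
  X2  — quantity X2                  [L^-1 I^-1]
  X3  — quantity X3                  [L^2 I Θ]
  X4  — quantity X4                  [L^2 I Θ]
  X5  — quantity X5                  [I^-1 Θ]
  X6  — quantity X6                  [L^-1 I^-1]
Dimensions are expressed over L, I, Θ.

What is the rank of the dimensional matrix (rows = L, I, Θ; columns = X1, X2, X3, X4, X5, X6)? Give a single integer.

Exponent matrix [L,I,Θ] × [X1,X2,X3,X4,X5,X6]:
  L: [-1 -1  2  2  0 -1]
  I: [-1 -1  1  1 -1 -1]
  Θ: [ 0  0  1  1  1  0]
Echelon form has 2 nonzero rows (pivots: X1,X3)

2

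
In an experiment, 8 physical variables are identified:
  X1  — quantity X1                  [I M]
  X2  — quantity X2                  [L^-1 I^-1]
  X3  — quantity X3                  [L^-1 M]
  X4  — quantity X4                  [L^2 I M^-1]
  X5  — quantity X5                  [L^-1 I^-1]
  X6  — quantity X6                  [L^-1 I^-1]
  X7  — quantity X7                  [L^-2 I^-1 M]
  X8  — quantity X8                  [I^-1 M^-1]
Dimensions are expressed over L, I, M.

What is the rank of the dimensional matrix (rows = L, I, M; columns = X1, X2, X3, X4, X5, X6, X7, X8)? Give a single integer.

Write exponents as rows L,I,M / cols X1,X2,X3,X4,X5,X6,X7,X8:
  L: [ 0 -1 -1  2 -1 -1 -2  0]
  I: [ 1 -1  0  1 -1 -1 -1 -1]
  M: [ 1  0  1 -1  0  0  1 -1]
RREF → pivots at {X1,X2} ⇒ r = 2

2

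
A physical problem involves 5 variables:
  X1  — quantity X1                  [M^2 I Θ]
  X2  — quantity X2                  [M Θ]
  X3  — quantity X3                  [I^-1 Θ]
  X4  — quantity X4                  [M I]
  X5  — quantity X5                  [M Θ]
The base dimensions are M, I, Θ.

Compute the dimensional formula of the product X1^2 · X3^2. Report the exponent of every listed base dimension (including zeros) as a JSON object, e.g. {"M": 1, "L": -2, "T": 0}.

{"M": 4, "I": 0, "Θ": 4}

Exponent matrix [M,I,Θ] × [X1,X2,X3,X4,X5]:
  M: [ 2  1  0  1  1]
  I: [ 1  0 -1  1  0]
  Θ: [ 1  1  1  0  1]
  [M]: (2)·2+(2)·0 = 4
  [I]: (2)·1+(2)·-1 = 0
  [Θ]: (2)·1+(2)·1 = 4
⇒ M^4 Θ^4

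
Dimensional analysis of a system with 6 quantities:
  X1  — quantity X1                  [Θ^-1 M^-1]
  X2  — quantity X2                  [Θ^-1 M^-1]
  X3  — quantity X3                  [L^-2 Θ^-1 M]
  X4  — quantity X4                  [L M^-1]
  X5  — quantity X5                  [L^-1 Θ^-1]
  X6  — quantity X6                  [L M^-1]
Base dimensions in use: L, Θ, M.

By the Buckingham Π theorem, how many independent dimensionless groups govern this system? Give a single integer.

Write exponents as rows L,Θ,M / cols X1,X2,X3,X4,X5,X6:
  L: [ 0  0 -2  1 -1  1]
  Θ: [-1 -1 -1  0 -1  0]
  M: [-1 -1  1 -1  0 -1]
Row reduction gives pivot columns X1,X3; rank = 2
6 vars − rank 2 = 4 Π groups

4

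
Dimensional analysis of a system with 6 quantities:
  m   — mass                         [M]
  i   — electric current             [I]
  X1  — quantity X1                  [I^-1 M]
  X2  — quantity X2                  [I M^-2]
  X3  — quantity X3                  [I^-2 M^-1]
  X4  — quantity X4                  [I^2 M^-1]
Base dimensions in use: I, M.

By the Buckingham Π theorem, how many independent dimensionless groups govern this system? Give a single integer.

4

Dimensional matrix (I×M by m×i×X1×X2×X3×X4):
  I: [ 0  1 -1  1 -2  2]
  M: [ 1  0  1 -2 -1 -1]
Echelon form has 2 nonzero rows (pivots: m,i)
6 vars − rank 2 = 4 Π groups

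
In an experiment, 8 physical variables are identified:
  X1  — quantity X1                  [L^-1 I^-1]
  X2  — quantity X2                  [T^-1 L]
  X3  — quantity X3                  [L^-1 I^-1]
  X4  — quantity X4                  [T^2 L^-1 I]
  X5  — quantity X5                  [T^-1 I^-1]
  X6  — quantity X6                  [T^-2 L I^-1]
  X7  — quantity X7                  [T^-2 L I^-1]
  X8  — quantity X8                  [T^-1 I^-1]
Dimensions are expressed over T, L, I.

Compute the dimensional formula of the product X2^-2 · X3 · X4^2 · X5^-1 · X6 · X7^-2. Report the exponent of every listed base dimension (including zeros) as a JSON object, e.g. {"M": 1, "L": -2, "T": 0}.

{"T": 9, "L": -6, "I": 3}

Exponent matrix [T,L,I] × [X1,X2,X3,X4,X5,X6,X7,X8]:
  T: [ 0 -1  0  2 -1 -2 -2 -1]
  L: [-1  1 -1 -1  0  1  1  0]
  I: [-1  0 -1  1 -1 -1 -1 -1]
  [T]: (-2)·-1+(1)·0+(2)·2+(-1)·-1+(1)·-2+(-2)·-2 = 9
  [L]: (-2)·1+(1)·-1+(2)·-1+(-1)·0+(1)·1+(-2)·1 = -6
  [I]: (-2)·0+(1)·-1+(2)·1+(-1)·-1+(1)·-1+(-2)·-1 = 3
⇒ T^9 L^-6 I^3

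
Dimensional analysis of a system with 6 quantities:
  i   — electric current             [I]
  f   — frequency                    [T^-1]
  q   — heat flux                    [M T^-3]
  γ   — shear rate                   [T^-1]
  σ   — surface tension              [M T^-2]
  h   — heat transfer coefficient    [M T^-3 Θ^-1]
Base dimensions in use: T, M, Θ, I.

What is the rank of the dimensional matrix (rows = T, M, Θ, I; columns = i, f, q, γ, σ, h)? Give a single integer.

Dimensional matrix (T×M×Θ×I by i×f×q×γ×σ×h):
  T: [ 0 -1 -3 -1 -2 -3]
  M: [ 0  0  1  0  1  1]
  Θ: [ 0  0  0  0  0 -1]
  I: [ 1  0  0  0  0  0]
Row reduction gives pivot columns i,f,q,h; rank = 4

4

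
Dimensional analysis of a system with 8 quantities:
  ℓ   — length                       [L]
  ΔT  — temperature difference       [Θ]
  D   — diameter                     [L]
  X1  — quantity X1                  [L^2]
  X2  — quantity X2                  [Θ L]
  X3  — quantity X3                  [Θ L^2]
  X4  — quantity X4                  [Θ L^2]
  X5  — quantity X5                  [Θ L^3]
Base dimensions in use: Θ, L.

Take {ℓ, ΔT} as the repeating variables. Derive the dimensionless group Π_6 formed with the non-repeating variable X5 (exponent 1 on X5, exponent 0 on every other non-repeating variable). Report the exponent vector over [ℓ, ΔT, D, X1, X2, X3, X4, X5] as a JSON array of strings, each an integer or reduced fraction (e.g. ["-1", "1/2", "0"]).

Write exponents as rows Θ,L / cols ℓ,ΔT,D,X1,X2,X3,X4,X5:
  Θ: [ 0  1  0  0  1  1  1  1]
  L: [ 1  0  1  2  1  2  2  3]
Echelon form has 2 nonzero rows (pivots: ℓ,ΔT)
Pivot set = {ℓ,ΔT}, free = {D,X1,X2,X3,X4,X5}
RREF:
  r0: [   1    0    1    2    1    2    2    3]
  r1: [   0    1    0    0    1    1    1    1]
Fix exponent of X5 at 1, D at 0, X1 at 0, X2 at 0, X3 at 0, X4 at 0; solve each RREF row for its pivot's exponent:
  r0: exp(ℓ) + (3)·1 = 0 ⇒ exp(ℓ) = -3
  r1: exp(ΔT) + (1)·1 = 0 ⇒ exp(ΔT) = -1
Π_6 = ℓ^-3 · ΔT^-1 · X5

["-3", "-1", "0", "0", "0", "0", "0", "1"]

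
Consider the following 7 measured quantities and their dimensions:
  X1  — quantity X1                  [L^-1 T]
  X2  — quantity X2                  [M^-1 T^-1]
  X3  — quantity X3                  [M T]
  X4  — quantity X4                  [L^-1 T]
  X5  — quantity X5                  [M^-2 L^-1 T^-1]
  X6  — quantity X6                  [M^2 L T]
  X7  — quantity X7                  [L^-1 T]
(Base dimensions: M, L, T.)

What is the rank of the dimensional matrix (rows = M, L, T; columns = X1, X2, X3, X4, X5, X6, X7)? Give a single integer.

2

Exponent matrix [M,L,T] × [X1,X2,X3,X4,X5,X6,X7]:
  M: [ 0 -1  1  0 -2  2  0]
  L: [-1  0  0 -1 -1  1 -1]
  T: [ 1 -1  1  1 -1  1  1]
Echelon form has 2 nonzero rows (pivots: X1,X2)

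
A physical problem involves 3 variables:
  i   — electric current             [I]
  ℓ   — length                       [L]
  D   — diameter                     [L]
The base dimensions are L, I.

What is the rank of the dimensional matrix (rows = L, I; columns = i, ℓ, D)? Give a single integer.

Dimensional matrix (L×I by i×ℓ×D):
  L: [ 0  1  1]
  I: [ 1  0  0]
Row reduction gives pivot columns i,ℓ; rank = 2

2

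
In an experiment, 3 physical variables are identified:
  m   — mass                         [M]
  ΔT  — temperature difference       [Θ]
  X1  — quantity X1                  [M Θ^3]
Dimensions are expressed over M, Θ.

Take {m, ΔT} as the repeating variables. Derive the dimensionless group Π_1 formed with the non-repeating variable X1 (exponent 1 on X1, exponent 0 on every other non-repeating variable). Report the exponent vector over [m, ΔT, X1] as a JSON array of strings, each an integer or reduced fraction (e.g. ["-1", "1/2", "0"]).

["-1", "-3", "1"]

Dimensional matrix (M×Θ by m×ΔT×X1):
  M: [ 1  0  1]
  Θ: [ 0  1  3]
RREF → pivots at {m,ΔT} ⇒ r = 2
Pivot set = {m,ΔT}, free = {X1}
RREF:
  r0: [   1    0    1]
  r1: [   0    1    3]
Fix exponent of X1 at 1; solve each RREF row for its pivot's exponent:
  r0: exp(m) + (1)·1 = 0 ⇒ exp(m) = -1
  r1: exp(ΔT) + (3)·1 = 0 ⇒ exp(ΔT) = -3
Π_1 = m^-1 · ΔT^-3 · X1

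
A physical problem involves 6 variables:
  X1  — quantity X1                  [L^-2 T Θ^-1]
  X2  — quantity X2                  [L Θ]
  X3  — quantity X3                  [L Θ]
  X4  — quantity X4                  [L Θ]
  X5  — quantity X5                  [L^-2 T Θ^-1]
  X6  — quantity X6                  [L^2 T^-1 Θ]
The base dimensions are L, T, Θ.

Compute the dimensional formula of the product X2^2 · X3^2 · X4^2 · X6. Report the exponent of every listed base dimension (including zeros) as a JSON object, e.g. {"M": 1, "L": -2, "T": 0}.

{"L": 8, "T": -1, "Θ": 7}

Dimensional matrix (L×T×Θ by X1×X2×X3×X4×X5×X6):
  L: [-2  1  1  1 -2  2]
  T: [ 1  0  0  0  1 -1]
  Θ: [-1  1  1  1 -1  1]
  [L]: (2)·1+(2)·1+(2)·1+(1)·2 = 8
  [T]: (2)·0+(2)·0+(2)·0+(1)·-1 = -1
  [Θ]: (2)·1+(2)·1+(2)·1+(1)·1 = 7
⇒ L^8 T^-1 Θ^7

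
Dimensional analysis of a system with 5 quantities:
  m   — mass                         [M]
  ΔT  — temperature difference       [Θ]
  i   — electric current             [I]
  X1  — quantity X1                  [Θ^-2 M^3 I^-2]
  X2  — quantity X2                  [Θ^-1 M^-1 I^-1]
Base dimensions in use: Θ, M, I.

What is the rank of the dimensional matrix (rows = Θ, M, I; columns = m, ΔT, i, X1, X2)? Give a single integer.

3

Write exponents as rows Θ,M,I / cols m,ΔT,i,X1,X2:
  Θ: [ 0  1  0 -2 -1]
  M: [ 1  0  0  3 -1]
  I: [ 0  0  1 -2 -1]
Echelon form has 3 nonzero rows (pivots: m,ΔT,i)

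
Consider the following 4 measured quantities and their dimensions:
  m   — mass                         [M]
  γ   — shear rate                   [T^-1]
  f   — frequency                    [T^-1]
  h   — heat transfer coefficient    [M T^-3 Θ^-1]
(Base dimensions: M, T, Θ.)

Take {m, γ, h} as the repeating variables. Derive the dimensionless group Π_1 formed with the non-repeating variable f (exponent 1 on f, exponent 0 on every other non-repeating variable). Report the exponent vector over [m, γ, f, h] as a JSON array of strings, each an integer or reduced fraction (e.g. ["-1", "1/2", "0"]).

["0", "-1", "1", "0"]

Write exponents as rows M,T,Θ / cols m,γ,f,h:
  M: [ 1  0  0  1]
  T: [ 0 -1 -1 -3]
  Θ: [ 0  0  0 -1]
Echelon form has 3 nonzero rows (pivots: m,γ,h)
Repeat: m,γ,h; free: f
RREF:
  r0: [   1    0    0    0]
  r1: [   0    1    1    0]
  r2: [   0    0    0    1]
Fix exponent of f at 1; solve each RREF row for its pivot's exponent:
  r0: exp(m) + (0)·1 = 0 ⇒ exp(m) = 0
  r1: exp(γ) + (1)·1 = 0 ⇒ exp(γ) = -1
  r2: exp(h) + (0)·1 = 0 ⇒ exp(h) = 0
Π_1 = γ^-1 · f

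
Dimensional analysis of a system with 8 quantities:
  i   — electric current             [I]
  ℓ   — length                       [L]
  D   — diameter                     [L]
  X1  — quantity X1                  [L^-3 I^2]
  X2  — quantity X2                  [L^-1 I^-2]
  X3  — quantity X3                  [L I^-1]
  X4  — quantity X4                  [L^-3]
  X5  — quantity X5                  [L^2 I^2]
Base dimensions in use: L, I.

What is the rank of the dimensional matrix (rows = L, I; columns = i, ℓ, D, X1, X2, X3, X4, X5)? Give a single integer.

Dimensional matrix (L×I by i×ℓ×D×X1×X2×X3×X4×X5):
  L: [ 0  1  1 -3 -1  1 -3  2]
  I: [ 1  0  0  2 -2 -1  0  2]
Row reduction gives pivot columns i,ℓ; rank = 2

2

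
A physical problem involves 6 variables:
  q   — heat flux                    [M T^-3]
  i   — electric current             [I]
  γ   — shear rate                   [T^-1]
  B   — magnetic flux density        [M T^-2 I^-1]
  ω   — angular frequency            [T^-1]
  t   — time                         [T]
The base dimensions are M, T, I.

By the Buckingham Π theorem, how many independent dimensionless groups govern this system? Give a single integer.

Dimensional matrix (M×T×I by q×i×γ×B×ω×t):
  M: [ 1  0  0  1  0  0]
  T: [-3  0 -1 -2 -1  1]
  I: [ 0  1  0 -1  0  0]
RREF → pivots at {q,i,γ} ⇒ r = 3
6 vars − rank 3 = 3 Π groups

3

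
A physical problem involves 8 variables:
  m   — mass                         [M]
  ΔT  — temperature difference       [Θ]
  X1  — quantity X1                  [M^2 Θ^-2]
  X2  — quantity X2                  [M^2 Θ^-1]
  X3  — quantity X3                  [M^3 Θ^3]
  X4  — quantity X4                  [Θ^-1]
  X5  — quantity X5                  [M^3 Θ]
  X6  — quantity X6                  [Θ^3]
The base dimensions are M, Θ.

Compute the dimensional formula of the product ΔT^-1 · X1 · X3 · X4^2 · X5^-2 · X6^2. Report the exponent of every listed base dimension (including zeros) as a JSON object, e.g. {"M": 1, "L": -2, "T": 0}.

Dimensional matrix (M×Θ by m×ΔT×X1×X2×X3×X4×X5×X6):
  M: [ 1  0  2  2  3  0  3  0]
  Θ: [ 0  1 -2 -1  3 -1  1  3]
  [M]: (-1)·0+(1)·2+(1)·3+(2)·0+(-2)·3+(2)·0 = -1
  [Θ]: (-1)·1+(1)·-2+(1)·3+(2)·-1+(-2)·1+(2)·3 = 2
⇒ M^-1 Θ^2

{"M": -1, "Θ": 2}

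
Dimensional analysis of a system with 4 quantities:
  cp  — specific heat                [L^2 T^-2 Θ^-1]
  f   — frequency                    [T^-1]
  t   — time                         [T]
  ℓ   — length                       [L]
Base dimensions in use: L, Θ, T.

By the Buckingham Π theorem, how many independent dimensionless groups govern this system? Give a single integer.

1

Dimensional matrix (L×Θ×T by cp×f×t×ℓ):
  L: [ 2  0  0  1]
  Θ: [-1  0  0  0]
  T: [-2 -1  1  0]
Echelon form has 3 nonzero rows (pivots: cp,f,ℓ)
Π count = n − r = 4 − 3 = 1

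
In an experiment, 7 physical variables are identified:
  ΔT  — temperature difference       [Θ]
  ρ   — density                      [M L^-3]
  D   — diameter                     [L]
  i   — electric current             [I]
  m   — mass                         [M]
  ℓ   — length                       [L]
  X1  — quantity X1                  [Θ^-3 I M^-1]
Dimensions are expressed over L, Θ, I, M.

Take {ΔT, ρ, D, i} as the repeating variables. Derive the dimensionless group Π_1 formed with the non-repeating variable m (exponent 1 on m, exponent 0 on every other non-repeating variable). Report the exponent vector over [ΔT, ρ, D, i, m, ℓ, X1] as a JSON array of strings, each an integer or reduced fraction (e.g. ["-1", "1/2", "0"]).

["0", "-1", "-3", "0", "1", "0", "0"]

Dimensional matrix (L×Θ×I×M by ΔT×ρ×D×i×m×ℓ×X1):
  L: [ 0 -3  1  0  0  1  0]
  Θ: [ 1  0  0  0  0  0 -3]
  I: [ 0  0  0  1  0  0  1]
  M: [ 0  1  0  0  1  0 -1]
Echelon form has 4 nonzero rows (pivots: ΔT,ρ,D,i)
Pivot set = {ΔT,ρ,D,i}, free = {m,ℓ,X1}
RREF:
  r0: [   1    0    0    0    0    0   -3]
  r1: [   0    1    0    0    1    0   -1]
  r2: [   0    0    1    0    3    1   -3]
  r3: [   0    0    0    1    0    0    1]
Fix exponent of m at 1, ℓ at 0, X1 at 0; solve each RREF row for its pivot's exponent:
  r0: exp(ΔT) + (0)·1 = 0 ⇒ exp(ΔT) = 0
  r1: exp(ρ) + (1)·1 = 0 ⇒ exp(ρ) = -1
  r2: exp(D) + (3)·1 = 0 ⇒ exp(D) = -3
  r3: exp(i) + (0)·1 = 0 ⇒ exp(i) = 0
Π_1 = ρ^-1 · D^-3 · m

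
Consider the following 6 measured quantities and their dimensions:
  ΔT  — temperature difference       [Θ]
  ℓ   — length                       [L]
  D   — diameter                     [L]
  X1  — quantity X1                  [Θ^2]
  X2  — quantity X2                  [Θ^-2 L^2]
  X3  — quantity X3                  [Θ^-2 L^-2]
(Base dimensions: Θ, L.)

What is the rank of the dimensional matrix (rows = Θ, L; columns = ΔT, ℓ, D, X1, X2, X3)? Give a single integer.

2

Dimensional matrix (Θ×L by ΔT×ℓ×D×X1×X2×X3):
  Θ: [ 1  0  0  2 -2 -2]
  L: [ 0  1  1  0  2 -2]
Row reduction gives pivot columns ΔT,ℓ; rank = 2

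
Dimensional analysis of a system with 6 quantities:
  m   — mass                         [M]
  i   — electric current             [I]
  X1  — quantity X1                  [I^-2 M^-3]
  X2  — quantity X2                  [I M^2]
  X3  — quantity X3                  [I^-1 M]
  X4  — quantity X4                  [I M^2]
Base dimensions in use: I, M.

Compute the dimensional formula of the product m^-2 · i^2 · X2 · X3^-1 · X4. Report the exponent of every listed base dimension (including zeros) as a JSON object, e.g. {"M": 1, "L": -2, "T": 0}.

{"I": 5, "M": 1}

Dimensional matrix (I×M by m×i×X1×X2×X3×X4):
  I: [ 0  1 -2  1 -1  1]
  M: [ 1  0 -3  2  1  2]
  [I]: (-2)·0+(2)·1+(1)·1+(-1)·-1+(1)·1 = 5
  [M]: (-2)·1+(2)·0+(1)·2+(-1)·1+(1)·2 = 1
⇒ I^5 M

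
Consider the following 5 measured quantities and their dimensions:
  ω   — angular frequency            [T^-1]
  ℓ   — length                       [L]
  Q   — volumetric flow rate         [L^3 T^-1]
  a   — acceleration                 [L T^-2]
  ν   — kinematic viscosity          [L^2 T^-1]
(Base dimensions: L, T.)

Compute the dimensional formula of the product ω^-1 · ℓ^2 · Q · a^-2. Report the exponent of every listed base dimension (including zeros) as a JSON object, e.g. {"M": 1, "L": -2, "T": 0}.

{"L": 3, "T": 4}

Write exponents as rows L,T / cols ω,ℓ,Q,a,ν:
  L: [ 0  1  3  1  2]
  T: [-1  0 -1 -2 -1]
  [L]: (-1)·0+(2)·1+(1)·3+(-2)·1 = 3
  [T]: (-1)·-1+(2)·0+(1)·-1+(-2)·-2 = 4
⇒ L^3 T^4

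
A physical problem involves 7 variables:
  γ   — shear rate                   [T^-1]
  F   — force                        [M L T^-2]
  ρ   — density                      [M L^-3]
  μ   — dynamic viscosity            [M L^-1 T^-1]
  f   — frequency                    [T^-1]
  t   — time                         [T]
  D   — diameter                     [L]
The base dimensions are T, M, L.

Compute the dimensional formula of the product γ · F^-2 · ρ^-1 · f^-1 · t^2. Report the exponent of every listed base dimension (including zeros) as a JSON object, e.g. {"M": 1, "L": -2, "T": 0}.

Exponent matrix [T,M,L] × [γ,F,ρ,μ,f,t,D]:
  T: [-1 -2  0 -1 -1  1  0]
  M: [ 0  1  1  1  0  0  0]
  L: [ 0  1 -3 -1  0  0  1]
  [T]: (1)·-1+(-2)·-2+(-1)·0+(-1)·-1+(2)·1 = 6
  [M]: (1)·0+(-2)·1+(-1)·1+(-1)·0+(2)·0 = -3
  [L]: (1)·0+(-2)·1+(-1)·-3+(-1)·0+(2)·0 = 1
⇒ T^6 M^-3 L

{"T": 6, "M": -3, "L": 1}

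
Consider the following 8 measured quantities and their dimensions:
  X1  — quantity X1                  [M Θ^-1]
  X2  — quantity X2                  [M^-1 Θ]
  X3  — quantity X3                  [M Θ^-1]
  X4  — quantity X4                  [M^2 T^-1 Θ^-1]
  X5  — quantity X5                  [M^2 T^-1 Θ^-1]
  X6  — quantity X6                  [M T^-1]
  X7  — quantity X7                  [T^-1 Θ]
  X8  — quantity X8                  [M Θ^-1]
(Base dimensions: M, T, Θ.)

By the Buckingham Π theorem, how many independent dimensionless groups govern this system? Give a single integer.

Dimensional matrix (M×T×Θ by X1×X2×X3×X4×X5×X6×X7×X8):
  M: [ 1 -1  1  2  2  1  0  1]
  T: [ 0  0  0 -1 -1 -1 -1  0]
  Θ: [-1  1 -1 -1 -1  0  1 -1]
RREF → pivots at {X1,X4} ⇒ r = 2
n=8, r=2 ⇒ 6 dimensionless groups

6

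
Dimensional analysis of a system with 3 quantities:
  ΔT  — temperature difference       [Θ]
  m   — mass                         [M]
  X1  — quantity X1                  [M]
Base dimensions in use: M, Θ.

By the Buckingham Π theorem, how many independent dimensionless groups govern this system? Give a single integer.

1

Write exponents as rows M,Θ / cols ΔT,m,X1:
  M: [ 0  1  1]
  Θ: [ 1  0  0]
Echelon form has 2 nonzero rows (pivots: ΔT,m)
Π count = n − r = 3 − 2 = 1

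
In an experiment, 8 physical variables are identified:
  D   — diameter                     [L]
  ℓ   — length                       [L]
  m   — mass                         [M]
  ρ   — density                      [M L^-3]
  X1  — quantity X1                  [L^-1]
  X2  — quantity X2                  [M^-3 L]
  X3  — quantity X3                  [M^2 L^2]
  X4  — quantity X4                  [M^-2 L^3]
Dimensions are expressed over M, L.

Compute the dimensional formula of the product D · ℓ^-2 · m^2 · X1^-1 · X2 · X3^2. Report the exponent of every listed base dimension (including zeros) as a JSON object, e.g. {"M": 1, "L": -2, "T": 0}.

{"M": 3, "L": 5}

Dimensional matrix (M×L by D×ℓ×m×ρ×X1×X2×X3×X4):
  M: [ 0  0  1  1  0 -3  2 -2]
  L: [ 1  1  0 -3 -1  1  2  3]
  [M]: (1)·0+(-2)·0+(2)·1+(-1)·0+(1)·-3+(2)·2 = 3
  [L]: (1)·1+(-2)·1+(2)·0+(-1)·-1+(1)·1+(2)·2 = 5
⇒ M^3 L^5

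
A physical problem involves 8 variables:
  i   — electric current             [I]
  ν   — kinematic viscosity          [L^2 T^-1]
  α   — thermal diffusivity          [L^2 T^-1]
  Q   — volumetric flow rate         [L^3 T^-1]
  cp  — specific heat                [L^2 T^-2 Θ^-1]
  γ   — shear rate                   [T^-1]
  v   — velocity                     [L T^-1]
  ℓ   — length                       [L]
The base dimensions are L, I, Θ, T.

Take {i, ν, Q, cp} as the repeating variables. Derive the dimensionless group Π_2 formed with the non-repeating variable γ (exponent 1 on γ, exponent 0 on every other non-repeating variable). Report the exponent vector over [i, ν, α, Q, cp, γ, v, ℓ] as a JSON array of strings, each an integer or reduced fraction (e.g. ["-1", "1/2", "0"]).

["0", "-3", "0", "2", "0", "1", "0", "0"]

Dimensional matrix (L×I×Θ×T by i×ν×α×Q×cp×γ×v×ℓ):
  L: [ 0  2  2  3  2  0  1  1]
  I: [ 1  0  0  0  0  0  0  0]
  Θ: [ 0  0  0  0 -1  0  0  0]
  T: [ 0 -1 -1 -1 -2 -1 -1  0]
RREF → pivots at {i,ν,Q,cp} ⇒ r = 4
Repeat: i,ν,Q,cp; free: α,γ,v,ℓ
RREF:
  r0: [   1    0    0    0    0    0    0    0]
  r1: [   0    1    1    0    0    3    2   -1]
  r2: [   0    0    0    1    0   -2   -1    1]
  r3: [   0    0    0    0    1    0    0    0]
Fix exponent of γ at 1, α at 0, v at 0, ℓ at 0; solve each RREF row for its pivot's exponent:
  r0: exp(i) + (0)·1 = 0 ⇒ exp(i) = 0
  r1: exp(ν) + (3)·1 = 0 ⇒ exp(ν) = -3
  r2: exp(Q) + (-2)·1 = 0 ⇒ exp(Q) = 2
  r3: exp(cp) + (0)·1 = 0 ⇒ exp(cp) = 0
Π_2 = ν^-3 · Q^2 · γ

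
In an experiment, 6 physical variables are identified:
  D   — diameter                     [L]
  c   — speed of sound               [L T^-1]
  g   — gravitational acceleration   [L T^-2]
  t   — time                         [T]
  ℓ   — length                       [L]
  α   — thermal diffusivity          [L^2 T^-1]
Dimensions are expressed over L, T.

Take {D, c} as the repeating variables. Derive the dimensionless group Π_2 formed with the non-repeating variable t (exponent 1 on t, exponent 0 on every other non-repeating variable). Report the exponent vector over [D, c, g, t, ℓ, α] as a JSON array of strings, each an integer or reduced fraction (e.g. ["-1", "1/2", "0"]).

["-1", "1", "0", "1", "0", "0"]

Exponent matrix [L,T] × [D,c,g,t,ℓ,α]:
  L: [ 1  1  1  0  1  2]
  T: [ 0 -1 -2  1  0 -1]
Row reduction gives pivot columns D,c; rank = 2
Repeat: D,c; free: g,t,ℓ,α
RREF:
  r0: [   1    0   -1    1    1    1]
  r1: [   0    1    2   -1    0    1]
Fix exponent of t at 1, g at 0, ℓ at 0, α at 0; solve each RREF row for its pivot's exponent:
  r0: exp(D) + (1)·1 = 0 ⇒ exp(D) = -1
  r1: exp(c) + (-1)·1 = 0 ⇒ exp(c) = 1
Π_2 = D^-1 · c · t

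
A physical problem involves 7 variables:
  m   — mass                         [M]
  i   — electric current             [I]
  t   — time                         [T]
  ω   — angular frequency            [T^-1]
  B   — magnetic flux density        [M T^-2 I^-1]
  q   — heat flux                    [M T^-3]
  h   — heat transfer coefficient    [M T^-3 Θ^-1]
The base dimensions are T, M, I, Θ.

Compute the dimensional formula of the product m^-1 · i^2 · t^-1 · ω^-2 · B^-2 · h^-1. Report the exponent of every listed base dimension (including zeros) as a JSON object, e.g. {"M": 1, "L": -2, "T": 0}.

Exponent matrix [T,M,I,Θ] × [m,i,t,ω,B,q,h]:
  T: [ 0  0  1 -1 -2 -3 -3]
  M: [ 1  0  0  0  1  1  1]
  I: [ 0  1  0  0 -1  0  0]
  Θ: [ 0  0  0  0  0  0 -1]
  [T]: (-1)·0+(2)·0+(-1)·1+(-2)·-1+(-2)·-2+(-1)·-3 = 8
  [M]: (-1)·1+(2)·0+(-1)·0+(-2)·0+(-2)·1+(-1)·1 = -4
  [I]: (-1)·0+(2)·1+(-1)·0+(-2)·0+(-2)·-1+(-1)·0 = 4
  [Θ]: (-1)·0+(2)·0+(-1)·0+(-2)·0+(-2)·0+(-1)·-1 = 1
⇒ T^8 M^-4 I^4 Θ

{"T": 8, "M": -4, "I": 4, "Θ": 1}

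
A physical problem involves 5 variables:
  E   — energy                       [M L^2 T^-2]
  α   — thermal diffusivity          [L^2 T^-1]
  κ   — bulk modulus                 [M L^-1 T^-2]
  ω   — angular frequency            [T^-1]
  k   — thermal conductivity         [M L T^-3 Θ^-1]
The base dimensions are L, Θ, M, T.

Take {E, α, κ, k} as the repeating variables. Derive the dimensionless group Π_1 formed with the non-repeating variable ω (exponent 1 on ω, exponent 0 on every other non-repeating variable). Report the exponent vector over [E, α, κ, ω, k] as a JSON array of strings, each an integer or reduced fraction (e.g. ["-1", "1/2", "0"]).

Exponent matrix [L,Θ,M,T] × [E,α,κ,ω,k]:
  L: [ 2  2 -1  0  1]
  Θ: [ 0  0  0  0 -1]
  M: [ 1  0  1  0  1]
  T: [-2 -1 -2 -1 -3]
RREF → pivots at {E,α,κ,k} ⇒ r = 4
Pivot set = {E,α,κ,k}, free = {ω}
RREF:
  r0: [   1    0    0 -2/3    0]
  r1: [   0    1    0    1    0]
  r2: [   0    0    1  2/3    0]
  r3: [   0    0    0    0    1]
Fix exponent of ω at 1; solve each RREF row for its pivot's exponent:
  r0: exp(E) + (-2/3)·1 = 0 ⇒ exp(E) = 2/3
  r1: exp(α) + (1)·1 = 0 ⇒ exp(α) = -1
  r2: exp(κ) + (2/3)·1 = 0 ⇒ exp(κ) = -2/3
  r3: exp(k) + (0)·1 = 0 ⇒ exp(k) = 0
Π_1 = E^(2/3) · α^-1 · κ^(-2/3) · ω

["2/3", "-1", "-2/3", "1", "0"]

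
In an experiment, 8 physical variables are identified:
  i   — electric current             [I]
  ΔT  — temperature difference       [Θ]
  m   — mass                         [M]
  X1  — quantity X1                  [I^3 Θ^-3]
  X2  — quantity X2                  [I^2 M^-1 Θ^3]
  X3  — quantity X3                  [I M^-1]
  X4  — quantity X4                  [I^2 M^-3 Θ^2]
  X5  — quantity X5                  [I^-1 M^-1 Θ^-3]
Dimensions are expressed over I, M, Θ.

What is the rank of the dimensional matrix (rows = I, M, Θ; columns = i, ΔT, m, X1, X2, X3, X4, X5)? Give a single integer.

Dimensional matrix (I×M×Θ by i×ΔT×m×X1×X2×X3×X4×X5):
  I: [ 1  0  0  3  2  1  2 -1]
  M: [ 0  0  1  0 -1 -1 -3 -1]
  Θ: [ 0  1  0 -3  3  0  2 -3]
Row reduction gives pivot columns i,ΔT,m; rank = 3

3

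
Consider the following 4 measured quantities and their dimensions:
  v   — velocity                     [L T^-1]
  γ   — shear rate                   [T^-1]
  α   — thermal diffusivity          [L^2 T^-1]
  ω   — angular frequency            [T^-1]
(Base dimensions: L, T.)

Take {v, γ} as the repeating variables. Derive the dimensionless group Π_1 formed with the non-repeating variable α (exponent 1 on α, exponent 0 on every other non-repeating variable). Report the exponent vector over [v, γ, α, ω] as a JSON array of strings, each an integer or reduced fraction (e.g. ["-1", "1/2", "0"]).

Dimensional matrix (L×T by v×γ×α×ω):
  L: [ 1  0  2  0]
  T: [-1 -1 -1 -1]
RREF → pivots at {v,γ} ⇒ r = 2
Repeat: v,γ; free: α,ω
RREF:
  r0: [   1    0    2    0]
  r1: [   0    1   -1    1]
Fix exponent of α at 1, ω at 0; solve each RREF row for its pivot's exponent:
  r0: exp(v) + (2)·1 = 0 ⇒ exp(v) = -2
  r1: exp(γ) + (-1)·1 = 0 ⇒ exp(γ) = 1
Π_1 = v^-2 · γ · α

["-2", "1", "1", "0"]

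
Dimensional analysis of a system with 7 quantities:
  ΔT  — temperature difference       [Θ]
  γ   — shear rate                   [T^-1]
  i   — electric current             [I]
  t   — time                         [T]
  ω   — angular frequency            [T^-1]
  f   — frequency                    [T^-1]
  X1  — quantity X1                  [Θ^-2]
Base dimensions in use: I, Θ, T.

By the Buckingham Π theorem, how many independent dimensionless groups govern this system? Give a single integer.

4

Dimensional matrix (I×Θ×T by ΔT×γ×i×t×ω×f×X1):
  I: [ 0  0  1  0  0  0  0]
  Θ: [ 1  0  0  0  0  0 -2]
  T: [ 0 -1  0  1 -1 -1  0]
Row reduction gives pivot columns ΔT,γ,i; rank = 3
Π count = n − r = 7 − 3 = 4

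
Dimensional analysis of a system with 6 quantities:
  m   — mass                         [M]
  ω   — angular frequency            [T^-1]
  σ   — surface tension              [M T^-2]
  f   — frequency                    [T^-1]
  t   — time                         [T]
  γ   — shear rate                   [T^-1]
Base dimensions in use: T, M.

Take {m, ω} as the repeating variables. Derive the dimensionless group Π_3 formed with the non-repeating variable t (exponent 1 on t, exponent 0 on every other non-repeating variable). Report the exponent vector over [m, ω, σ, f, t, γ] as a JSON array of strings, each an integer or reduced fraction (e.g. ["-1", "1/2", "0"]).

["0", "1", "0", "0", "1", "0"]

Write exponents as rows T,M / cols m,ω,σ,f,t,γ:
  T: [ 0 -1 -2 -1  1 -1]
  M: [ 1  0  1  0  0  0]
RREF → pivots at {m,ω} ⇒ r = 2
Pivot set = {m,ω}, free = {σ,f,t,γ}
RREF:
  r0: [   1    0    1    0    0    0]
  r1: [   0    1    2    1   -1    1]
Fix exponent of t at 1, σ at 0, f at 0, γ at 0; solve each RREF row for its pivot's exponent:
  r0: exp(m) + (0)·1 = 0 ⇒ exp(m) = 0
  r1: exp(ω) + (-1)·1 = 0 ⇒ exp(ω) = 1
Π_3 = ω · t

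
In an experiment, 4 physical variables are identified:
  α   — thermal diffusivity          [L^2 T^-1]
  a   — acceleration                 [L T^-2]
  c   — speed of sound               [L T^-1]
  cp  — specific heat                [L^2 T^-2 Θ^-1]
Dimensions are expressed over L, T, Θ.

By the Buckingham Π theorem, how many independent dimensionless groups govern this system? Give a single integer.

Exponent matrix [L,T,Θ] × [α,a,c,cp]:
  L: [ 2  1  1  2]
  T: [-1 -2 -1 -2]
  Θ: [ 0  0  0 -1]
RREF → pivots at {α,a,cp} ⇒ r = 3
4 vars − rank 3 = 1 Π group

1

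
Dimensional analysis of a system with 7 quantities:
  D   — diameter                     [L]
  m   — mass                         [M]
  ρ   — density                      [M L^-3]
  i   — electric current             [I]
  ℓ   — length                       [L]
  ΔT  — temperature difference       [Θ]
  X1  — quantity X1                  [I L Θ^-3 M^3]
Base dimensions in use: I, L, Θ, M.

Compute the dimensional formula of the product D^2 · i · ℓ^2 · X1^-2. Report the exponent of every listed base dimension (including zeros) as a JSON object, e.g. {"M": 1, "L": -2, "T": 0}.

{"I": -1, "L": 2, "Θ": 6, "M": -6}

Write exponents as rows I,L,Θ,M / cols D,m,ρ,i,ℓ,ΔT,X1:
  I: [ 0  0  0  1  0  0  1]
  L: [ 1  0 -3  0  1  0  1]
  Θ: [ 0  0  0  0  0  1 -3]
  M: [ 0  1  1  0  0  0  3]
  [I]: (2)·0+(1)·1+(2)·0+(-2)·1 = -1
  [L]: (2)·1+(1)·0+(2)·1+(-2)·1 = 2
  [Θ]: (2)·0+(1)·0+(2)·0+(-2)·-3 = 6
  [M]: (2)·0+(1)·0+(2)·0+(-2)·3 = -6
⇒ I^-1 L^2 Θ^6 M^-6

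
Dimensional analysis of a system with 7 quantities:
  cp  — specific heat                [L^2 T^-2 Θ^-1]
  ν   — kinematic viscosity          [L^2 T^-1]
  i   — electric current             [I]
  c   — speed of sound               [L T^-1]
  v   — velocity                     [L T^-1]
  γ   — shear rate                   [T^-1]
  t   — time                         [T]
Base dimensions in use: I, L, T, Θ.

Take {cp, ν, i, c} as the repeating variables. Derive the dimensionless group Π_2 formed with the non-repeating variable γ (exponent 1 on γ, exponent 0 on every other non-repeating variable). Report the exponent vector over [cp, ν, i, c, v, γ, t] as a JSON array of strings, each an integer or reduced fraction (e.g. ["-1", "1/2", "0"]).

Write exponents as rows I,L,T,Θ / cols cp,ν,i,c,v,γ,t:
  I: [ 0  0  1  0  0  0  0]
  L: [ 2  2  0  1  1  0  0]
  T: [-2 -1  0 -1 -1 -1  1]
  Θ: [-1  0  0  0  0  0  0]
Echelon form has 4 nonzero rows (pivots: cp,ν,i,c)
Repeat: cp,ν,i,c; free: v,γ,t
RREF:
  r0: [   1    0    0    0    0    0    0]
  r1: [   0    1    0    0    0   -1    1]
  r2: [   0    0    1    0    0    0    0]
  r3: [   0    0    0    1    1    2   -2]
Fix exponent of γ at 1, v at 0, t at 0; solve each RREF row for its pivot's exponent:
  r0: exp(cp) + (0)·1 = 0 ⇒ exp(cp) = 0
  r1: exp(ν) + (-1)·1 = 0 ⇒ exp(ν) = 1
  r2: exp(i) + (0)·1 = 0 ⇒ exp(i) = 0
  r3: exp(c) + (2)·1 = 0 ⇒ exp(c) = -2
Π_2 = ν · c^-2 · γ

["0", "1", "0", "-2", "0", "1", "0"]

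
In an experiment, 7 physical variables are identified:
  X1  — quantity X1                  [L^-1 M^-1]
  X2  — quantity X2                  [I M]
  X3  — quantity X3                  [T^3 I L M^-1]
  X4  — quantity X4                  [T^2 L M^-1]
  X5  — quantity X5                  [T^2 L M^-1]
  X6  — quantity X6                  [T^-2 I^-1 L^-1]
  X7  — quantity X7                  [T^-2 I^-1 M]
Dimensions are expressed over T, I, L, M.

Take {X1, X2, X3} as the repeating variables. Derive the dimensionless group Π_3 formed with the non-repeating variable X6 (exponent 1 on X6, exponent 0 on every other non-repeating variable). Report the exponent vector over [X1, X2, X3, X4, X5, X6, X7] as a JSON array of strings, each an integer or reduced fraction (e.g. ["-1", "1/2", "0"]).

Dimensional matrix (T×I×L×M by X1×X2×X3×X4×X5×X6×X7):
  T: [ 0  0  3  2  2 -2 -2]
  I: [ 0  1  1  0  0 -1 -1]
  L: [-1  0  1  1  1 -1  0]
  M: [-1  1 -1 -1 -1  0  1]
RREF → pivots at {X1,X2,X3} ⇒ r = 3
Repeat: X1,X2,X3; free: X4,X5,X6,X7
RREF:
  r0: [   1    0    0 -1/3 -1/3  1/3 -2/3]
  r1: [   0    1    0 -2/3 -2/3 -1/3 -1/3]
  r2: [   0    0    1  2/3  2/3 -2/3 -2/3]
  r3: [   0    0    0    0    0    0    0]
Fix exponent of X6 at 1, X4 at 0, X5 at 0, X7 at 0; solve each RREF row for its pivot's exponent:
  r0: exp(X1) + (1/3)·1 = 0 ⇒ exp(X1) = -1/3
  r1: exp(X2) + (-1/3)·1 = 0 ⇒ exp(X2) = 1/3
  r2: exp(X3) + (-2/3)·1 = 0 ⇒ exp(X3) = 2/3
Π_3 = X1^(-1/3) · X2^(1/3) · X3^(2/3) · X6

["-1/3", "1/3", "2/3", "0", "0", "1", "0"]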